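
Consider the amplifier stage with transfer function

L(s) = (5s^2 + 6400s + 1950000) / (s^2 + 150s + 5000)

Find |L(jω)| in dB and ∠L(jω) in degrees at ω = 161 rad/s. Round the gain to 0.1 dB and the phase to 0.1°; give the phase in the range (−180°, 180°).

Substitute s = j161:
Numerator: 5(j161)^2 + 6400(j161) + 1950000 = 1820395 + j1030400
Denominator: (j161)^2 + 150(j161) + 5000 = -20921 + j24150
|N| = √(1820395² + 1030400²) ≈ 2.0918e+06, ∠N ≈ 29.51°
|D| = √(20921² + 24150²) ≈ 31952, ∠D ≈ 130.90°
|L| = 2.0918e+06 / 31952 ≈ 65.467
Gain = 20 log₁₀(65.467) ≈ 36.32 dB
∠L = 29.51° − 130.90° = -101.39°

36.3 dB, -101.4°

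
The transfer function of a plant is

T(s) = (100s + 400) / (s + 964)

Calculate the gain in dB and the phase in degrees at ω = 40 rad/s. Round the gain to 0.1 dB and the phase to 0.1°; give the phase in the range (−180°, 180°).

Substitute s = j40:
Numerator: 100(j40) + 400 = 400 + j4000
Denominator: (j40) + 964 = 964 + j40
|N| = √(400² + 4000²) ≈ 4020, ∠N ≈ 84.29°
|D| = √(964² + 40²) ≈ 964.83, ∠D ≈ 2.38°
|T| = 4020 / 964.83 ≈ 4.1665
Gain = 20 log₁₀(4.1665) ≈ 12.40 dB
∠T = 84.29° − 2.38° = 81.91°

12.4 dB, 81.9°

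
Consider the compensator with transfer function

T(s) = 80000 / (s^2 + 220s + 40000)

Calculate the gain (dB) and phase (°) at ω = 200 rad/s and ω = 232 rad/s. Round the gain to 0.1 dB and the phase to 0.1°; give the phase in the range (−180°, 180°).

ω = 200: 5.2 dB, -90.0°; ω = 232: 3.6 dB, -105.2°

At s = jω = j200:
quadratic: (j200)² + 220·j200 + 40000 = 0 + j44000 → |·| ≈ 44000, ∠ ≈ 90.00°
|T| = 80000 / 44000 ≈ 1.8182
Gain = 20 log₁₀(1.8182) ≈ 5.19 dB
∠T = 0.00° − 90.00° = -90.00°

At s = jω = j232:
quadratic: (j232)² + 220·j232 + 40000 = -13824 + j51040 → |·| ≈ 52879, ∠ ≈ 105.15°
|T| = 80000 / 52879 ≈ 1.5129
Gain = 20 log₁₀(1.5129) ≈ 3.60 dB
∠T = 0.00° − 105.15° = -105.15°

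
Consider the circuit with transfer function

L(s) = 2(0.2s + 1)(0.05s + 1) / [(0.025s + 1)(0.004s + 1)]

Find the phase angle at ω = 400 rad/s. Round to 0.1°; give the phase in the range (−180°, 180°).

34.1°

At ω = 400 rad/s:
zero (1 + j400·0.2) = 1 + j80 → |·| ≈ 80.006, ∠ ≈ 89.28°
zero (1 + j400·0.05) = 1 + j20 → |·| ≈ 20.025, ∠ ≈ 87.14°
pole (1 + j400·0.025) = 1 + j10 → |·| ≈ 10.05, ∠ ≈ 84.29°
pole (1 + j400·0.004) = 1 + j1.6 → |·| ≈ 1.8868, ∠ ≈ 57.99°
∠L = (89.28° + 87.14°) − (84.29° + 57.99°) = 34.14°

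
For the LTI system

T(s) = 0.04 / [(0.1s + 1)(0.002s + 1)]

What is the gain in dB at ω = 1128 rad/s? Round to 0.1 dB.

-76.9 dB

At ω = 1128 rad/s:
pole (1 + j1128·0.1) = 1 + j112.8 → |·| ≈ 112.8, ∠ ≈ 89.49°
pole (1 + j1128·0.002) = 1 + j2.256 → |·| ≈ 2.4677, ∠ ≈ 66.09°
|T| = 0.04 · 1 / (112.8 · 2.4677) ≈ 0.0001437
Gain = 20 log₁₀(0.0001437) ≈ -76.85 dB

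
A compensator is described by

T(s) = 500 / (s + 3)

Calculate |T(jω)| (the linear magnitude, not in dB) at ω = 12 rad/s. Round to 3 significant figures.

40.4

Substitute s = j12:
Numerator: 500 = 500 + j0
Denominator: (j12) + 3 = 3 + j12
|N| = √(500² + 0²) ≈ 500, ∠N ≈ 0.00°
|D| = √(3² + 12²) ≈ 12.369, ∠D ≈ 75.96°
|T| = 500 / 12.369 ≈ 40.424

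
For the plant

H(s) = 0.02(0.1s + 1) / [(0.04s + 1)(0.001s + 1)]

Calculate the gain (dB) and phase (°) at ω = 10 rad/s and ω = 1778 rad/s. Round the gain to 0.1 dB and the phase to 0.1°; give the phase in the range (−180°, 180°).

ω = 10: -31.6 dB, 22.6°; ω = 1778: -32.2 dB, -60.2°

At ω = 10 rad/s:
zero (1 + j10·0.1) = 1 + j1 → |·| ≈ 1.4142, ∠ ≈ 45.00°
pole (1 + j10·0.04) = 1 + j0.4 → |·| ≈ 1.077, ∠ ≈ 21.80°
pole (1 + j10·0.001) = 1 + j0.01 → |·| ≈ 1, ∠ ≈ 0.57°
|H| = 0.02 · 1.4142 / (1.077 · 1) ≈ 0.026262
Gain = 20 log₁₀(0.026262) ≈ -31.61 dB
∠H = (45.00°) − (21.80° + 0.57°) = 22.63°

At ω = 1778 rad/s:
zero (1 + j1778·0.1) = 1 + j177.8 → |·| ≈ 177.8, ∠ ≈ 89.68°
pole (1 + j1778·0.04) = 1 + j71.12 → |·| ≈ 71.127, ∠ ≈ 89.19°
pole (1 + j1778·0.001) = 1 + j1.778 → |·| ≈ 2.0399, ∠ ≈ 60.65°
|H| = 0.02 · 177.8 / (71.127 · 2.0399) ≈ 0.024509
Gain = 20 log₁₀(0.024509) ≈ -32.21 dB
∠H = (89.68°) − (89.19° + 60.65°) = -60.16°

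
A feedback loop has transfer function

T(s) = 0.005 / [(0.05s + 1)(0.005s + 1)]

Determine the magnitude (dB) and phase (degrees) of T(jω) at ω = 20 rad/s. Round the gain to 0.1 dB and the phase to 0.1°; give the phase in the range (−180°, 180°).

-49.1 dB, -50.7°

At ω = 20 rad/s:
pole (1 + j20·0.05) = 1 + j1 → |·| ≈ 1.4142, ∠ ≈ 45.00°
pole (1 + j20·0.005) = 1 + j0.1 → |·| ≈ 1.005, ∠ ≈ 5.71°
|T| = 0.005 · 1 / (1.4142 · 1.005) ≈ 0.003518
Gain = 20 log₁₀(0.003518) ≈ -49.07 dB
∠T = (0°) − (45.00° + 5.71°) = -50.71°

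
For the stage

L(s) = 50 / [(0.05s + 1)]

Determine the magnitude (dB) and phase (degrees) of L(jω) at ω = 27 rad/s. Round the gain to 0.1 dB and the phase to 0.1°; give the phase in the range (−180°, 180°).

29.5 dB, -53.5°

At ω = 27 rad/s:
pole (1 + j27·0.05) = 1 + j1.35 → |·| ≈ 1.68, ∠ ≈ 53.47°
|L| = 50 · 1 / (1.68) ≈ 29.762
Gain = 20 log₁₀(29.762) ≈ 29.47 dB
∠L = (0°) − (53.47°) = -53.47°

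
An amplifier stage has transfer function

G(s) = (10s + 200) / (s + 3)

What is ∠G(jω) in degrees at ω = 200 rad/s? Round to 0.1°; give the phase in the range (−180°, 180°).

-4.9°

Substitute s = j200:
Numerator: 10(j200) + 200 = 200 + j2000
Denominator: (j200) + 3 = 3 + j200
|N| = √(200² + 2000²) ≈ 2010, ∠N ≈ 84.29°
|D| = √(3² + 200²) ≈ 200.02, ∠D ≈ 89.14°
∠G = 84.29° − 89.14° = -4.85°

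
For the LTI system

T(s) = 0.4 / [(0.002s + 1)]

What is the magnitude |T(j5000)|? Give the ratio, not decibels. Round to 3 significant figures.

0.0398

At ω = 5000 rad/s:
pole (1 + j5000·0.002) = 1 + j10 → |·| ≈ 10.05, ∠ ≈ 84.29°
|T| = 0.4 · 1 / (10.05) ≈ 0.039801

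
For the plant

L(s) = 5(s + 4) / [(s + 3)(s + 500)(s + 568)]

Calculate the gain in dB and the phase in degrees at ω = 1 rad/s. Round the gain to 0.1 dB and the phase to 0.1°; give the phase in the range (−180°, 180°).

-92.8 dB, -4.6°

At s = jω = j1:
zero (s+4): 4 + j1 → |·| = √(4²+1²) = √17 ≈ 4.1231, ∠ = arctan(1/4) ≈ 14.04°
pole (s+3): 3 + j1 → |·| = √(3²+1²) = √10 ≈ 3.1623, ∠ = arctan(1/3) ≈ 18.43°
pole (s+500): 500 + j1 → |·| = √(500²+1²) = √250001 ≈ 500, ∠ = arctan(1/500) ≈ 0.11°
pole (s+568): 568 + j1 → |·| = √(568²+1²) = √322625 ≈ 568, ∠ = arctan(1/568) ≈ 0.10°
|L| = 5 · 4.1231 / 8.9809e+05 ≈ 2.2955e-05
Gain = 20 log₁₀(2.2955e-05) ≈ -92.78 dB
∠L = 14.04° − 18.64° = -4.60°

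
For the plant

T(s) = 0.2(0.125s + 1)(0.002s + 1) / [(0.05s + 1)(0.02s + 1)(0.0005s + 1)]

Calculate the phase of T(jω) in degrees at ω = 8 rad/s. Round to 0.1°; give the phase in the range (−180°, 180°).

At ω = 8 rad/s:
zero (1 + j8·0.125) = 1 + j1 → |·| ≈ 1.4142, ∠ ≈ 45.00°
zero (1 + j8·0.002) = 1 + j0.016 → |·| ≈ 1.0001, ∠ ≈ 0.92°
pole (1 + j8·0.05) = 1 + j0.4 → |·| ≈ 1.077, ∠ ≈ 21.80°
pole (1 + j8·0.02) = 1 + j0.16 → |·| ≈ 1.0127, ∠ ≈ 9.09°
pole (1 + j8·0.0005) = 1 + j0.004 → |·| ≈ 1, ∠ ≈ 0.23°
∠T = (45.00° + 0.92°) − (21.80° + 9.09° + 0.23°) = 14.80°

14.8°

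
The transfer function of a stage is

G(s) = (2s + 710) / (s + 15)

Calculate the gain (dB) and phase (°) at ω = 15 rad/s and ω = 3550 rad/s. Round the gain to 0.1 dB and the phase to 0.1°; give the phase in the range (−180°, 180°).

ω = 15: 30.5 dB, -42.6°; ω = 3550: 6.1 dB, -5.5°

Substitute s = j15:
Numerator: 2(j15) + 710 = 710 + j30
Denominator: (j15) + 15 = 15 + j15
|N| = √(710² + 30²) ≈ 710.63, ∠N ≈ 2.42°
|D| = √(15² + 15²) ≈ 21.213, ∠D ≈ 45.00°
|G| = 710.63 / 21.213 ≈ 33.5
Gain = 20 log₁₀(33.5) ≈ 30.50 dB
∠G = 2.42° − 45.00° = -42.58°

Substitute s = j3550:
Numerator: 2(j3550) + 710 = 710 + j7100
Denominator: (j3550) + 15 = 15 + j3550
|N| = √(710² + 7100²) ≈ 7135.4, ∠N ≈ 84.29°
|D| = √(15² + 3550²) ≈ 3550, ∠D ≈ 89.76°
|G| = 7135.4 / 3550 ≈ 2.01
Gain = 20 log₁₀(2.01) ≈ 6.06 dB
∠G = 84.29° − 89.76° = -5.47°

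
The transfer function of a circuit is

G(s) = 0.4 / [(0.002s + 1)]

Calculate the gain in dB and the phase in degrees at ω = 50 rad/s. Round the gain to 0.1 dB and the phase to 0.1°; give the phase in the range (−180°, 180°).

At ω = 50 rad/s:
pole (1 + j50·0.002) = 1 + j0.1 → |·| ≈ 1.005, ∠ ≈ 5.71°
|G| = 0.4 · 1 / (1.005) ≈ 0.39801
Gain = 20 log₁₀(0.39801) ≈ -8.00 dB
∠G = (0°) − (5.71°) = -5.71°

-8.0 dB, -5.7°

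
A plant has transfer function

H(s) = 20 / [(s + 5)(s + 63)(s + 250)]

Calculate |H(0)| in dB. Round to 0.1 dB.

H(0) = 20 / (5·63·250) ≈ 0.00025397
20 log₁₀(0.00025397) ≈ -71.90 dB

-71.9 dB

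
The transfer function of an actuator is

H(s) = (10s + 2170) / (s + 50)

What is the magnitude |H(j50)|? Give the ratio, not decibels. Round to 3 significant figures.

Substitute s = j50:
Numerator: 10(j50) + 2170 = 2170 + j500
Denominator: (j50) + 50 = 50 + j50
|N| = √(2170² + 500²) ≈ 2226.9, ∠N ≈ 12.98°
|D| = √(50² + 50²) ≈ 70.711, ∠D ≈ 45.00°
|H| = 2226.9 / 70.711 ≈ 31.493

31.5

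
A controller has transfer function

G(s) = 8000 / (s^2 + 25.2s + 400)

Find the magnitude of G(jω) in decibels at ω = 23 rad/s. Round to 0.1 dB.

At s = jω = j23:
quadratic: (j23)² + 25.2·j23 + 400 = -129 + j579.6 → |·| ≈ 593.78, ∠ ≈ 102.55°
|G| = 8000 / 593.78 ≈ 13.473
Gain = 20 log₁₀(13.473) ≈ 22.59 dB

22.6 dB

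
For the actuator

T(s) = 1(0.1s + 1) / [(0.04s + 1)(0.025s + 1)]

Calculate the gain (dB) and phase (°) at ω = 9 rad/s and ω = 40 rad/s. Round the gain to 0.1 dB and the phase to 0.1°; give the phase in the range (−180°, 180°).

At ω = 9 rad/s:
zero (1 + j9·0.1) = 1 + j0.9 → |·| ≈ 1.3454, ∠ ≈ 41.99°
pole (1 + j9·0.04) = 1 + j0.36 → |·| ≈ 1.0628, ∠ ≈ 19.80°
pole (1 + j9·0.025) = 1 + j0.225 → |·| ≈ 1.025, ∠ ≈ 12.68°
|T| = 1 · 1.3454 / (1.0628 · 1.025) ≈ 1.235
Gain = 20 log₁₀(1.235) ≈ 1.83 dB
∠T = (41.99°) − (19.80° + 12.68°) = 9.51°

At ω = 40 rad/s:
zero (1 + j40·0.1) = 1 + j4 → |·| ≈ 4.1231, ∠ ≈ 75.96°
pole (1 + j40·0.04) = 1 + j1.6 → |·| ≈ 1.8868, ∠ ≈ 57.99°
pole (1 + j40·0.025) = 1 + j1 → |·| ≈ 1.4142, ∠ ≈ 45.00°
|T| = 1 · 4.1231 / (1.8868 · 1.4142) ≈ 1.5452
Gain = 20 log₁₀(1.5452) ≈ 3.78 dB
∠T = (75.96°) − (57.99° + 45.00°) = -27.03°

ω = 9: 1.8 dB, 9.5°; ω = 40: 3.8 dB, -27.0°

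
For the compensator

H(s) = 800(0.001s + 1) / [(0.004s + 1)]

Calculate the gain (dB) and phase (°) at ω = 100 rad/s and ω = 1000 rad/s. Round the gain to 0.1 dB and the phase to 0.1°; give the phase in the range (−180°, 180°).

At ω = 100 rad/s:
zero (1 + j100·0.001) = 1 + j0.1 → |·| ≈ 1.005, ∠ ≈ 5.71°
pole (1 + j100·0.004) = 1 + j0.4 → |·| ≈ 1.077, ∠ ≈ 21.80°
|H| = 800 · 1.005 / (1.077) ≈ 746.52
Gain = 20 log₁₀(746.52) ≈ 57.46 dB
∠H = (5.71°) − (21.80°) = -16.09°

At ω = 1000 rad/s:
zero (1 + j1000·0.001) = 1 + j1 → |·| ≈ 1.4142, ∠ ≈ 45.00°
pole (1 + j1000·0.004) = 1 + j4 → |·| ≈ 4.1231, ∠ ≈ 75.96°
|H| = 800 · 1.4142 / (4.1231) ≈ 274.4
Gain = 20 log₁₀(274.4) ≈ 48.77 dB
∠H = (45.00°) − (75.96°) = -30.96°

ω = 100: 57.5 dB, -16.1°; ω = 1000: 48.8 dB, -31.0°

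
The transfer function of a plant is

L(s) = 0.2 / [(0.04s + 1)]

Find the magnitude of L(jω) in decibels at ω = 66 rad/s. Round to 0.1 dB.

-23.0 dB

At ω = 66 rad/s:
pole (1 + j66·0.04) = 1 + j2.64 → |·| ≈ 2.823, ∠ ≈ 69.25°
|L| = 0.2 · 1 / (2.823) ≈ 0.070847
Gain = 20 log₁₀(0.070847) ≈ -22.99 dB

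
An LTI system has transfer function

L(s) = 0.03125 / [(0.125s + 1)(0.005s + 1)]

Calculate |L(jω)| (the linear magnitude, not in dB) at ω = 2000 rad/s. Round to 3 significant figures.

At ω = 2000 rad/s:
pole (1 + j2000·0.125) = 1 + j250 → |·| ≈ 250, ∠ ≈ 89.77°
pole (1 + j2000·0.005) = 1 + j10 → |·| ≈ 10.05, ∠ ≈ 84.29°
|L| = 0.03125 · 1 / (250 · 10.05) ≈ 1.2438e-05

1.24e-05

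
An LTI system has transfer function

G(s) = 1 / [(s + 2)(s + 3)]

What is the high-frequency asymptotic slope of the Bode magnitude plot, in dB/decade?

Each pole contributes −20 dB/decade at high frequency; each zero contributes +20 dB/decade.
Net: 0 zero(s) − 2 pole(s) → -40 dB/decade.

-40 dB/decade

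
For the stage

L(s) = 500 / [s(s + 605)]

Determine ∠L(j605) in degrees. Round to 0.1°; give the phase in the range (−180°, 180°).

At s = jω = j605:
pole (s+605): 605 + j605 → |·| = √(605²+605²) = √732050 ≈ 855.6, ∠ = arctan(605/605) ≈ 45.00°
pole at origin: |s| = 605, ∠ = 90.00° (in denominator)
∠L = 0.00° − 135.00° = -135.00°

-135.0°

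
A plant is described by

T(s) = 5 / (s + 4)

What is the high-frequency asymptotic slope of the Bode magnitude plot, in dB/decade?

-20 dB/decade

Each pole contributes −20 dB/decade at high frequency; each zero contributes +20 dB/decade.
Net: 0 zero(s) − 1 pole(s) → -20 dB/decade.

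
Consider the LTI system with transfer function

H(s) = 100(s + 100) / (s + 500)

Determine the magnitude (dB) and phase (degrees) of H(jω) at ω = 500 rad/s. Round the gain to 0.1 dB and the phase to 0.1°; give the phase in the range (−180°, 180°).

37.2 dB, 33.7°

At s = jω = j500:
zero (s+100): 100 + j500 → |·| = √(100²+500²) = √260000 ≈ 509.9, ∠ = arctan(500/100) ≈ 78.69°
pole (s+500): 500 + j500 → |·| = √(500²+500²) = √500000 ≈ 707.11, ∠ = arctan(500/500) ≈ 45.00°
|H| = 100 · 509.9 / 707.11 ≈ 72.11
Gain = 20 log₁₀(72.11) ≈ 37.16 dB
∠H = 78.69° − 45.00° = 33.69°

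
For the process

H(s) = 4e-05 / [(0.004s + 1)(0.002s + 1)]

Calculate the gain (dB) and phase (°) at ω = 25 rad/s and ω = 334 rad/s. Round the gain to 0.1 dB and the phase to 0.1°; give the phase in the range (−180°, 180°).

At ω = 25 rad/s:
pole (1 + j25·0.004) = 1 + j0.1 → |·| ≈ 1.005, ∠ ≈ 5.71°
pole (1 + j25·0.002) = 1 + j0.05 → |·| ≈ 1.0012, ∠ ≈ 2.86°
|H| = 4e-05 · 1 / (1.005 · 1.0012) ≈ 3.9753e-05
Gain = 20 log₁₀(3.9753e-05) ≈ -88.01 dB
∠H = (0°) − (5.71° + 2.86°) = -8.57°

At ω = 334 rad/s:
pole (1 + j334·0.004) = 1 + j1.336 → |·| ≈ 1.6688, ∠ ≈ 53.19°
pole (1 + j334·0.002) = 1 + j0.668 → |·| ≈ 1.2026, ∠ ≈ 33.74°
|H| = 4e-05 · 1 / (1.6688 · 1.2026) ≈ 1.9931e-05
Gain = 20 log₁₀(1.9931e-05) ≈ -94.01 dB
∠H = (0°) − (53.19° + 33.74°) = -86.93°

ω = 25: -88.0 dB, -8.6°; ω = 334: -94.0 dB, -86.9°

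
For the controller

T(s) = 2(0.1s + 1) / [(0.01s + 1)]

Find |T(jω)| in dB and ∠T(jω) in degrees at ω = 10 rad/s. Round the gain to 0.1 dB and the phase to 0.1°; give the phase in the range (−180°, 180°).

At ω = 10 rad/s:
zero (1 + j10·0.1) = 1 + j1 → |·| ≈ 1.4142, ∠ ≈ 45.00°
pole (1 + j10·0.01) = 1 + j0.1 → |·| ≈ 1.005, ∠ ≈ 5.71°
|T| = 2 · 1.4142 / (1.005) ≈ 2.8143
Gain = 20 log₁₀(2.8143) ≈ 8.99 dB
∠T = (45.00°) − (5.71°) = 39.29°

9.0 dB, 39.3°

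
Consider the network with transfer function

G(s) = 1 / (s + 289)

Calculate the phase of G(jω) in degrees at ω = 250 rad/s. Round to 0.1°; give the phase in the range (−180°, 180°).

At s = jω = j250:
pole (s+289): 289 + j250 → |·| = √(289²+250²) = √146021 ≈ 382.13, ∠ = arctan(250/289) ≈ 40.86°
∠G = 0.00° − 40.86° = -40.86°

-40.9°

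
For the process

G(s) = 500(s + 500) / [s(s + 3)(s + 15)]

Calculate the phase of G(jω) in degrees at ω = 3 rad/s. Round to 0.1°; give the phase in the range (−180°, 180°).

-146.0°

At s = jω = j3:
zero (s+500): 500 + j3 → |·| = √(500²+3²) = √250009 ≈ 500.01, ∠ = arctan(3/500) ≈ 0.34°
pole (s+3): 3 + j3 → |·| = √(3²+3²) = √18 ≈ 4.2426, ∠ = arctan(3/3) ≈ 45.00°
pole (s+15): 15 + j3 → |·| = √(15²+3²) = √234 ≈ 15.297, ∠ = arctan(3/15) ≈ 11.31°
pole at origin: |s| = 3, ∠ = 90.00° (in denominator)
∠G = 0.34° − 146.31° = -145.97°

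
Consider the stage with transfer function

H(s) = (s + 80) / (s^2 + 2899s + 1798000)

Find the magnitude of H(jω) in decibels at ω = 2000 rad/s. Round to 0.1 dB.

-69.8 dB

Substitute s = j2000:
Numerator: (j2000) + 80 = 80 + j2000
Denominator: (j2000)^2 + 2899(j2000) + 1798000 = -2202000 + j5798000
|N| = √(80² + 2000²) ≈ 2001.6, ∠N ≈ 87.71°
|D| = √(2202000² + 5798000²) ≈ 6.2021e+06, ∠D ≈ 110.80°
|H| = 2001.6 / 6.2021e+06 ≈ 0.00032273
Gain = 20 log₁₀(0.00032273) ≈ -69.82 dB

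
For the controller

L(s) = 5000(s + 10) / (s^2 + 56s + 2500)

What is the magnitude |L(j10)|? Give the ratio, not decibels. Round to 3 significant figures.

At s = jω = j10:
zero (s+10): 10 + j10 → |·| = √(10²+10²) = √200 ≈ 14.142, ∠ = arctan(10/10) ≈ 45.00°
quadratic: (j10)² + 56·j10 + 2500 = 2400 + j560 → |·| ≈ 2464.5, ∠ ≈ 13.13°
|L| = 5000 · 14.142 / 2464.5 ≈ 28.691

28.7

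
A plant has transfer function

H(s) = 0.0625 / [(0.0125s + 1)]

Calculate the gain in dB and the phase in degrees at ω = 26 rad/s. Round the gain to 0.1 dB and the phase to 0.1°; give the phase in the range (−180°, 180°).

At ω = 26 rad/s:
pole (1 + j26·0.0125) = 1 + j0.325 → |·| ≈ 1.0515, ∠ ≈ 18.00°
|H| = 0.0625 · 1 / (1.0515) ≈ 0.059439
Gain = 20 log₁₀(0.059439) ≈ -24.52 dB
∠H = (0°) − (18.00°) = -18.00°

-24.5 dB, -18.0°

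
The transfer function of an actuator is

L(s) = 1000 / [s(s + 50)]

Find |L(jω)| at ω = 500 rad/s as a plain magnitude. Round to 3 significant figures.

0.00398

At s = jω = j500:
pole (s+50): 50 + j500 → |·| = √(50²+500²) = √252500 ≈ 502.49, ∠ = arctan(500/50) ≈ 84.29°
pole at origin: |s| = 500, ∠ = 90.00° (in denominator)
|L| = 1000 / 2.5124e+05 ≈ 0.0039803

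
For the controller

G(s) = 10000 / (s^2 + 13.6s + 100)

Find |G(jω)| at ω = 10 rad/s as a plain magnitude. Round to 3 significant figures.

73.5

At s = jω = j10:
quadratic: (j10)² + 13.6·j10 + 100 = 0 + j136 → |·| ≈ 136, ∠ ≈ 90.00°
|G| = 10000 / 136 ≈ 73.529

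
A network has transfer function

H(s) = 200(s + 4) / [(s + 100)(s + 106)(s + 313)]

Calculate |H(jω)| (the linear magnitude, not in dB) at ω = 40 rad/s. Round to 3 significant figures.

0.00209

At s = jω = j40:
zero (s+4): 4 + j40 → |·| = √(4²+40²) = √1616 ≈ 40.2, ∠ = arctan(40/4) ≈ 84.29°
pole (s+100): 100 + j40 → |·| = √(100²+40²) = √11600 ≈ 107.7, ∠ = arctan(40/100) ≈ 21.80°
pole (s+106): 106 + j40 → |·| = √(106²+40²) = √12836 ≈ 113.3, ∠ = arctan(40/106) ≈ 20.67°
pole (s+313): 313 + j40 → |·| = √(313²+40²) = √99569 ≈ 315.55, ∠ = arctan(40/313) ≈ 7.28°
|H| = 200 · 40.2 / 3.8505e+06 ≈ 0.002088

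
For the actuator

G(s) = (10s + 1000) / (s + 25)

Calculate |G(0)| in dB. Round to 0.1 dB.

G(0) = 1000 / 25 = 40
20 log₁₀(40) ≈ 32.04 dB

32.0 dB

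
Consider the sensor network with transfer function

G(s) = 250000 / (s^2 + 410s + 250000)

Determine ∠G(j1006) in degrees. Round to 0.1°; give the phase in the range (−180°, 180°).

-151.6°

At s = jω = j1006:
quadratic: (j1006)² + 410·j1006 + 250000 = -762036 + j412460 → |·| ≈ 8.665e+05, ∠ ≈ 151.58°
∠G = 0.00° − 151.58° = -151.58°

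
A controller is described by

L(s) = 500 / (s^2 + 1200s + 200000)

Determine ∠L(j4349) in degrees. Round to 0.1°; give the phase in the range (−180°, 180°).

-164.4°

Substitute s = j4349:
Numerator: 500 = 500 + j0
Denominator: (j4349)^2 + 1200(j4349) + 200000 = -18713801 + j5218800
|N| = √(500² + 0²) ≈ 500, ∠N ≈ 0.00°
|D| = √(18713801² + 5218800²) ≈ 1.9428e+07, ∠D ≈ 164.42°
∠L = 0.00° − 164.42° = -164.42°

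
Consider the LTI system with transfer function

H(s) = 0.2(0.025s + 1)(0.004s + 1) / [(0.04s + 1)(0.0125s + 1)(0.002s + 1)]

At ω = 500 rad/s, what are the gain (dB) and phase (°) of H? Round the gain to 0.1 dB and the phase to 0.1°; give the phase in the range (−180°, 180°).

-30.1 dB, -64.2°

At ω = 500 rad/s:
zero (1 + j500·0.025) = 1 + j12.5 → |·| ≈ 12.54, ∠ ≈ 85.43°
zero (1 + j500·0.004) = 1 + j2 → |·| ≈ 2.2361, ∠ ≈ 63.43°
pole (1 + j500·0.04) = 1 + j20 → |·| ≈ 20.025, ∠ ≈ 87.14°
pole (1 + j500·0.0125) = 1 + j6.25 → |·| ≈ 6.3295, ∠ ≈ 80.91°
pole (1 + j500·0.002) = 1 + j1 → |·| ≈ 1.4142, ∠ ≈ 45.00°
|H| = 0.2 · 12.54 · 2.2361 / (20.025 · 6.3295 · 1.4142) ≈ 0.031287
Gain = 20 log₁₀(0.031287) ≈ -30.09 dB
∠H = (85.43° + 63.43°) − (87.14° + 80.91° + 45.00°) = -64.19°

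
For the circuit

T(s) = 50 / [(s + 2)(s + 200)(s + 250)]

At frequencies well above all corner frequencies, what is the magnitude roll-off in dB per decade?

Each pole contributes −20 dB/decade at high frequency; each zero contributes +20 dB/decade.
Net: 0 zero(s) − 3 pole(s) → -60 dB/decade.

-60 dB/decade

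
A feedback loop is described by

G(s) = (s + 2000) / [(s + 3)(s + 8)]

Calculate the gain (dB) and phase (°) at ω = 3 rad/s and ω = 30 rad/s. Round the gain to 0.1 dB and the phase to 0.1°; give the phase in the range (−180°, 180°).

ω = 3: 34.8 dB, -65.5°; ω = 30: 6.6 dB, -158.5°

At s = jω = j3:
zero (s+2000): 2000 + j3 → |·| = √(2000²+3²) = √4000009 ≈ 2000, ∠ = arctan(3/2000) ≈ 0.09°
pole (s+3): 3 + j3 → |·| = √(3²+3²) = √18 ≈ 4.2426, ∠ = arctan(3/3) ≈ 45.00°
pole (s+8): 8 + j3 → |·| = √(8²+3²) = √73 ≈ 8.544, ∠ = arctan(3/8) ≈ 20.56°
|G| = 1 · 2000 / 36.249 ≈ 55.174
Gain = 20 log₁₀(55.174) ≈ 34.83 dB
∠G = 0.09° − 65.56° = -65.47°

At s = jω = j30:
zero (s+2000): 2000 + j30 → |·| = √(2000²+30²) = √4000900 ≈ 2000.2, ∠ = arctan(30/2000) ≈ 0.86°
pole (s+3): 3 + j30 → |·| = √(3²+30²) = √909 ≈ 30.15, ∠ = arctan(30/3) ≈ 84.29°
pole (s+8): 8 + j30 → |·| = √(8²+30²) = √964 ≈ 31.048, ∠ = arctan(30/8) ≈ 75.07°
|G| = 1 · 2000.2 / 936.1 ≈ 2.1367
Gain = 20 log₁₀(2.1367) ≈ 6.59 dB
∠G = 0.86° − 159.36° = -158.50°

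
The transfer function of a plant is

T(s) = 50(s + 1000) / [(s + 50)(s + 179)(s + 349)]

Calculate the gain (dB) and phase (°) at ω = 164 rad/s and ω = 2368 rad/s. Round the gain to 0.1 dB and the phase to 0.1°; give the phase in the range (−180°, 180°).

ω = 164: -50.0 dB, -131.4°; ω = 2368: -100.4 dB, 171.0°

At s = jω = j164:
zero (s+1000): 1000 + j164 → |·| = √(1000²+164²) = √1026896 ≈ 1013.4, ∠ = arctan(164/1000) ≈ 9.31°
pole (s+50): 50 + j164 → |·| = √(50²+164²) = √29396 ≈ 171.45, ∠ = arctan(164/50) ≈ 73.04°
pole (s+179): 179 + j164 → |·| = √(179²+164²) = √58937 ≈ 242.77, ∠ = arctan(164/179) ≈ 42.50°
pole (s+349): 349 + j164 → |·| = √(349²+164²) = √148697 ≈ 385.61, ∠ = arctan(164/349) ≈ 25.17°
|T| = 50 · 1013.4 / 1.605e+07 ≈ 0.003157
Gain = 20 log₁₀(0.003157) ≈ -50.01 dB
∠T = 9.31° − 140.71° = -131.40°

At s = jω = j2368:
zero (s+1000): 1000 + j2368 → |·| = √(1000²+2368²) = √6607424 ≈ 2570.5, ∠ = arctan(2368/1000) ≈ 67.11°
pole (s+50): 50 + j2368 → |·| = √(50²+2368²) = √5609924 ≈ 2368.5, ∠ = arctan(2368/50) ≈ 88.79°
pole (s+179): 179 + j2368 → |·| = √(179²+2368²) = √5639465 ≈ 2374.8, ∠ = arctan(2368/179) ≈ 85.68°
pole (s+349): 349 + j2368 → |·| = √(349²+2368²) = √5729225 ≈ 2393.6, ∠ = arctan(2368/349) ≈ 81.62°
|T| = 50 · 2570.5 / 1.3463e+10 ≈ 9.5465e-06
Gain = 20 log₁₀(9.5465e-06) ≈ -100.40 dB
∠T = 67.11° − 256.09° = -188.98° ≡ 171.02° (principal value)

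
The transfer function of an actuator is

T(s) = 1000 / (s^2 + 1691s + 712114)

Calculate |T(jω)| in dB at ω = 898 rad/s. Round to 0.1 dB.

-63.6 dB

Substitute s = j898:
Numerator: 1000 = 1000 + j0
Denominator: (j898)^2 + 1691(j898) + 712114 = -94290 + j1518518
|N| = √(1000² + 0²) ≈ 1000, ∠N ≈ 0.00°
|D| = √(94290² + 1518518²) ≈ 1.5214e+06, ∠D ≈ 93.55°
|T| = 1000 / 1.5214e+06 ≈ 0.00065729
Gain = 20 log₁₀(0.00065729) ≈ -63.64 dB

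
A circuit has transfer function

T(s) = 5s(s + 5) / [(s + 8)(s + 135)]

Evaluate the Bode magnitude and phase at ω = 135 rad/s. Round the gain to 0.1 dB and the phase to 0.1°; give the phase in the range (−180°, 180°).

11.0 dB, 46.3°

At s = jω = j135:
zero (s+5): 5 + j135 → |·| = √(5²+135²) = √18250 ≈ 135.09, ∠ = arctan(135/5) ≈ 87.88°
zero at origin: s = j135 → |·| = 135, ∠ = 90.00°
pole (s+8): 8 + j135 → |·| = √(8²+135²) = √18289 ≈ 135.24, ∠ = arctan(135/8) ≈ 86.61°
pole (s+135): 135 + j135 → |·| = √(135²+135²) = √36450 ≈ 190.92, ∠ = arctan(135/135) ≈ 45.00°
|T| = 5 · 18237 / 25820 ≈ 3.5316
Gain = 20 log₁₀(3.5316) ≈ 10.96 dB
∠T = 177.88° − 131.61° = 46.27°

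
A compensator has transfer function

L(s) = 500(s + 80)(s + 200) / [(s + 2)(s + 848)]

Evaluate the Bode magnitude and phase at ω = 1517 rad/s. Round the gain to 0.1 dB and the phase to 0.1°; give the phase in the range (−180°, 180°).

At s = jω = j1517:
zero (s+80): 80 + j1517 → |·| = √(80²+1517²) = √2307689 ≈ 1519.1, ∠ = arctan(1517/80) ≈ 86.98°
zero (s+200): 200 + j1517 → |·| = √(200²+1517²) = √2341289 ≈ 1530.1, ∠ = arctan(1517/200) ≈ 82.49°
pole (s+2): 2 + j1517 → |·| = √(2²+1517²) = √2301293 ≈ 1517, ∠ = arctan(1517/2) ≈ 89.92°
pole (s+848): 848 + j1517 → |·| = √(848²+1517²) = √3020393 ≈ 1737.9, ∠ = arctan(1517/848) ≈ 60.79°
|L| = 500 · 2.3244e+06 / 2.6364e+06 ≈ 440.83
Gain = 20 log₁₀(440.83) ≈ 52.89 dB
∠L = 169.47° − 150.71° = 18.76°

52.9 dB, 18.8°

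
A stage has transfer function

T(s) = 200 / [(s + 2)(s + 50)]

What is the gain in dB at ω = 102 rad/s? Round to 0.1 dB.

-35.3 dB

At s = jω = j102:
pole (s+2): 2 + j102 → |·| = √(2²+102²) = √10408 ≈ 102.02, ∠ = arctan(102/2) ≈ 88.88°
pole (s+50): 50 + j102 → |·| = √(50²+102²) = √12904 ≈ 113.6, ∠ = arctan(102/50) ≈ 63.89°
|T| = 200 / 11589 ≈ 0.017258
Gain = 20 log₁₀(0.017258) ≈ -35.26 dB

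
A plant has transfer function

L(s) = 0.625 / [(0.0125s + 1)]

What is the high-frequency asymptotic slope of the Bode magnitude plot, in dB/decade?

Each pole contributes −20 dB/decade at high frequency; each zero contributes +20 dB/decade.
Net: 0 zero(s) − 1 pole(s) → -20 dB/decade.

-20 dB/decade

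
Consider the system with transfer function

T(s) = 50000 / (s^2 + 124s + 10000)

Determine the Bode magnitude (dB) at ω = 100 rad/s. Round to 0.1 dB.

12.1 dB

At s = jω = j100:
quadratic: (j100)² + 124·j100 + 10000 = 0 + j12400 → |·| ≈ 12400, ∠ ≈ 90.00°
|T| = 50000 / 12400 ≈ 4.0323
Gain = 20 log₁₀(4.0323) ≈ 12.11 dB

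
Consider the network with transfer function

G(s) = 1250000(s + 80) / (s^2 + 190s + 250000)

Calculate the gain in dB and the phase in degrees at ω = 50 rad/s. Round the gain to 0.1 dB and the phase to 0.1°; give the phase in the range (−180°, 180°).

53.6 dB, 29.8°

At s = jω = j50:
zero (s+80): 80 + j50 → |·| = √(80²+50²) = √8900 ≈ 94.34, ∠ = arctan(50/80) ≈ 32.01°
quadratic: (j50)² + 190·j50 + 250000 = 247500 + j9500 → |·| ≈ 2.4768e+05, ∠ ≈ 2.20°
|G| = 1250000 · 94.34 / 2.4768e+05 ≈ 476.12
Gain = 20 log₁₀(476.12) ≈ 53.55 dB
∠G = 32.01° − 2.20° = 29.81°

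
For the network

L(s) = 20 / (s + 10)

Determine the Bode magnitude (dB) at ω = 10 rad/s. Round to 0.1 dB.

3.0 dB

Substitute s = j10:
Numerator: 20 = 20 + j0
Denominator: (j10) + 10 = 10 + j10
|N| = √(20² + 0²) ≈ 20, ∠N ≈ 0.00°
|D| = √(10² + 10²) ≈ 14.142, ∠D ≈ 45.00°
|L| = 20 / 14.142 ≈ 1.4142
Gain = 20 log₁₀(1.4142) ≈ 3.01 dB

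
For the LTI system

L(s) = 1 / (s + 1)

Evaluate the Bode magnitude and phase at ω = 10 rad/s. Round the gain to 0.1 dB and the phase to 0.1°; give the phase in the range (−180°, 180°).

At s = jω = j10:
pole (s+1): 1 + j10 → |·| = √(1²+10²) = √101 ≈ 10.05, ∠ = arctan(10/1) ≈ 84.29°
|L| = 1 / 10.05 ≈ 0.099502
Gain = 20 log₁₀(0.099502) ≈ -20.04 dB
∠L = 0.00° − 84.29° = -84.29°

-20.0 dB, -84.3°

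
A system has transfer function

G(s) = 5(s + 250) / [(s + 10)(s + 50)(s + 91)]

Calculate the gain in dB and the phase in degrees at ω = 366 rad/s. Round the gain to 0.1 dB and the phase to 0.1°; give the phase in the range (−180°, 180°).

-87.2 dB, 169.0°

At s = jω = j366:
zero (s+250): 250 + j366 → |·| = √(250²+366²) = √196456 ≈ 443.23, ∠ = arctan(366/250) ≈ 55.66°
pole (s+10): 10 + j366 → |·| = √(10²+366²) = √134056 ≈ 366.14, ∠ = arctan(366/10) ≈ 88.43°
pole (s+50): 50 + j366 → |·| = √(50²+366²) = √136456 ≈ 369.4, ∠ = arctan(366/50) ≈ 82.22°
pole (s+91): 91 + j366 → |·| = √(91²+366²) = √142237 ≈ 377.14, ∠ = arctan(366/91) ≈ 76.04°
|G| = 5 · 443.23 / 5.1009e+07 ≈ 4.3446e-05
Gain = 20 log₁₀(4.3446e-05) ≈ -87.24 dB
∠G = 55.66° − 246.69° = -191.03° ≡ 168.97° (principal value)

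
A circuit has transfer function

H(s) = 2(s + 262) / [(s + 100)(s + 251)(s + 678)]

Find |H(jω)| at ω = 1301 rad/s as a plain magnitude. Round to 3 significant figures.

1.05e-06

At s = jω = j1301:
zero (s+262): 262 + j1301 → |·| = √(262²+1301²) = √1761245 ≈ 1327.1, ∠ = arctan(1301/262) ≈ 78.61°
pole (s+100): 100 + j1301 → |·| = √(100²+1301²) = √1702601 ≈ 1304.8, ∠ = arctan(1301/100) ≈ 85.60°
pole (s+251): 251 + j1301 → |·| = √(251²+1301²) = √1755602 ≈ 1325, ∠ = arctan(1301/251) ≈ 79.08°
pole (s+678): 678 + j1301 → |·| = √(678²+1301²) = √2152285 ≈ 1467.1, ∠ = arctan(1301/678) ≈ 62.47°
|H| = 2 · 1327.1 / 2.5364e+09 ≈ 1.0464e-06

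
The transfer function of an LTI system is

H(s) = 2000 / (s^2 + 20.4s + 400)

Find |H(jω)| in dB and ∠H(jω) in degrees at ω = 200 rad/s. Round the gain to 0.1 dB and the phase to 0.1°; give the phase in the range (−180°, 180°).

-26.0 dB, -174.1°

At s = jω = j200:
quadratic: (j200)² + 20.4·j200 + 400 = -39600 + j4080 → |·| ≈ 39810, ∠ ≈ 174.12°
|H| = 2000 / 39810 ≈ 0.050239
Gain = 20 log₁₀(0.050239) ≈ -25.98 dB
∠H = 0.00° − 174.12° = -174.12°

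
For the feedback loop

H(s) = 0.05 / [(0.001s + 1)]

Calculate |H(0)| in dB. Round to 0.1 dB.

-26.0 dB

H(0) = 0.05 · 1 / 1 = 0.05
20 log₁₀(0.05) ≈ -26.02 dB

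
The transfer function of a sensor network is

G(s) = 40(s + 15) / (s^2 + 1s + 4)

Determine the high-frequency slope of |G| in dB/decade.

Each pole contributes −20 dB/decade at high frequency; each zero contributes +20 dB/decade.
Net: 1 zero(s) − 2 pole(s) → -20 dB/decade.

-20 dB/decade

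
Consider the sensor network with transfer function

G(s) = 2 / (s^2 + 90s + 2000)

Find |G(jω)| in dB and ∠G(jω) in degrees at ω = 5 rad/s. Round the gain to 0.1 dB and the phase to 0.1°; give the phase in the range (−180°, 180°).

-60.1 dB, -12.8°

Substitute s = j5:
Numerator: 2 = 2 + j0
Denominator: (j5)^2 + 90(j5) + 2000 = 1975 + j450
|N| = √(2² + 0²) ≈ 2, ∠N ≈ 0.00°
|D| = √(1975² + 450²) ≈ 2025.6, ∠D ≈ 12.84°
|G| = 2 / 2025.6 ≈ 0.00098736
Gain = 20 log₁₀(0.00098736) ≈ -60.11 dB
∠G = 0.00° − 12.84° = -12.84°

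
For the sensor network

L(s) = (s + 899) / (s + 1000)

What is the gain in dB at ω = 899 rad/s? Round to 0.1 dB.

Substitute s = j899:
Numerator: (j899) + 899 = 899 + j899
Denominator: (j899) + 1000 = 1000 + j899
|N| = √(899² + 899²) ≈ 1271.4, ∠N ≈ 45.00°
|D| = √(1000² + 899²) ≈ 1344.7, ∠D ≈ 41.96°
|L| = 1271.4 / 1344.7 ≈ 0.94549
Gain = 20 log₁₀(0.94549) ≈ -0.49 dB

-0.5 dB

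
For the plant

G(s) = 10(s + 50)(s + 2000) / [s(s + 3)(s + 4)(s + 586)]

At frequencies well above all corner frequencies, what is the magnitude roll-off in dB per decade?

-40 dB/decade

Each pole contributes −20 dB/decade at high frequency; each zero contributes +20 dB/decade.
Net: 2 zero(s) − 4 pole(s) → -40 dB/decade.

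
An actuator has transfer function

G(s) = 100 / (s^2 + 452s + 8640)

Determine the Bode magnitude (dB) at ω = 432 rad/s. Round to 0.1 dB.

-68.4 dB

Substitute s = j432:
Numerator: 100 = 100 + j0
Denominator: (j432)^2 + 452(j432) + 8640 = -177984 + j195264
|N| = √(100² + 0²) ≈ 100, ∠N ≈ 0.00°
|D| = √(177984² + 195264²) ≈ 2.6421e+05, ∠D ≈ 132.35°
|G| = 100 / 2.6421e+05 ≈ 0.00037849
Gain = 20 log₁₀(0.00037849) ≈ -68.44 dB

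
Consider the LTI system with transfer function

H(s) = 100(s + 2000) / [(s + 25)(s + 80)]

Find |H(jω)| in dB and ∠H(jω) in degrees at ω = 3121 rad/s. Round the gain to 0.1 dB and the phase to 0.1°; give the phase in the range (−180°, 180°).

At s = jω = j3121:
zero (s+2000): 2000 + j3121 → |·| = √(2000²+3121²) = √13740641 ≈ 3706.8, ∠ = arctan(3121/2000) ≈ 57.35°
pole (s+25): 25 + j3121 → |·| = √(25²+3121²) = √9741266 ≈ 3121.1, ∠ = arctan(3121/25) ≈ 89.54°
pole (s+80): 80 + j3121 → |·| = √(80²+3121²) = √9747041 ≈ 3122, ∠ = arctan(3121/80) ≈ 88.53°
|H| = 100 · 3706.8 / 9.7441e+06 ≈ 0.038041
Gain = 20 log₁₀(0.038041) ≈ -28.39 dB
∠H = 57.35° − 178.07° = -120.72°

-28.4 dB, -120.7°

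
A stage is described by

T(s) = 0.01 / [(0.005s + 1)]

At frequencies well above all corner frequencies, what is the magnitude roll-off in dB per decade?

Each pole contributes −20 dB/decade at high frequency; each zero contributes +20 dB/decade.
Net: 0 zero(s) − 1 pole(s) → -20 dB/decade.

-20 dB/decade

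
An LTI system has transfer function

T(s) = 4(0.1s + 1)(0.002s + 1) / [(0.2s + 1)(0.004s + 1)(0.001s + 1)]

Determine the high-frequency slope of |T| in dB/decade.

Each pole contributes −20 dB/decade at high frequency; each zero contributes +20 dB/decade.
Net: 2 zero(s) − 3 pole(s) → -20 dB/decade.

-20 dB/decade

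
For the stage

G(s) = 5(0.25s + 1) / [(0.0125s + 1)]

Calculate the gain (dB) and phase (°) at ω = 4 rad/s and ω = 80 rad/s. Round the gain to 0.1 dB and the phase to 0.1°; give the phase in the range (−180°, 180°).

ω = 4: 17.0 dB, 42.1°; ω = 80: 37.0 dB, 42.1°

At ω = 4 rad/s:
zero (1 + j4·0.25) = 1 + j1 → |·| ≈ 1.4142, ∠ ≈ 45.00°
pole (1 + j4·0.0125) = 1 + j0.05 → |·| ≈ 1.0012, ∠ ≈ 2.86°
|G| = 5 · 1.4142 / (1.0012) ≈ 7.0625
Gain = 20 log₁₀(7.0625) ≈ 16.98 dB
∠G = (45.00°) − (2.86°) = 42.14°

At ω = 80 rad/s:
zero (1 + j80·0.25) = 1 + j20 → |·| ≈ 20.025, ∠ ≈ 87.14°
pole (1 + j80·0.0125) = 1 + j1 → |·| ≈ 1.4142, ∠ ≈ 45.00°
|G| = 5 · 20.025 / (1.4142) ≈ 70.8
Gain = 20 log₁₀(70.8) ≈ 37.00 dB
∠G = (87.14°) − (45.00°) = 42.14°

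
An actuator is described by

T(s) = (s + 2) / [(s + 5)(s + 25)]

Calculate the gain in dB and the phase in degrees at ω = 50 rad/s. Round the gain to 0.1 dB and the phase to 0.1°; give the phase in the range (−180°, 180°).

-35.0 dB, -60.0°

At s = jω = j50:
zero (s+2): 2 + j50 → |·| = √(2²+50²) = √2504 ≈ 50.04, ∠ = arctan(50/2) ≈ 87.71°
pole (s+5): 5 + j50 → |·| = √(5²+50²) = √2525 ≈ 50.249, ∠ = arctan(50/5) ≈ 84.29°
pole (s+25): 25 + j50 → |·| = √(25²+50²) = √3125 ≈ 55.902, ∠ = arctan(50/25) ≈ 63.43°
|T| = 1 · 50.04 / 2809 ≈ 0.017814
Gain = 20 log₁₀(0.017814) ≈ -34.98 dB
∠T = 87.71° − 147.72° = -60.01°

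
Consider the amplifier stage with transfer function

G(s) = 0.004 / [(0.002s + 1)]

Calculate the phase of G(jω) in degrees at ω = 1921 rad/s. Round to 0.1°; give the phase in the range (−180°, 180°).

At ω = 1921 rad/s:
pole (1 + j1921·0.002) = 1 + j3.842 → |·| ≈ 3.97, ∠ ≈ 75.41°
∠G = (0°) − (75.41°) = -75.41°

-75.4°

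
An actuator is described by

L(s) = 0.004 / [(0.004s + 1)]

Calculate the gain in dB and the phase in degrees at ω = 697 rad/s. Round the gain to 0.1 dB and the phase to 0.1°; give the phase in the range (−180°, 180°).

At ω = 697 rad/s:
pole (1 + j697·0.004) = 1 + j2.788 → |·| ≈ 2.9619, ∠ ≈ 70.27°
|L| = 0.004 · 1 / (2.9619) ≈ 0.0013505
Gain = 20 log₁₀(0.0013505) ≈ -57.39 dB
∠L = (0°) − (70.27°) = -70.27°

-57.4 dB, -70.3°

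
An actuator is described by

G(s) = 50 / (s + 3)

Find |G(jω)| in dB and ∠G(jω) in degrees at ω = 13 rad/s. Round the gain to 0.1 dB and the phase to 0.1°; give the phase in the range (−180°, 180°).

At s = jω = j13:
pole (s+3): 3 + j13 → |·| = √(3²+13²) = √178 ≈ 13.342, ∠ = arctan(13/3) ≈ 77.01°
|G| = 50 / 13.342 ≈ 3.7476
Gain = 20 log₁₀(3.7476) ≈ 11.48 dB
∠G = 0.00° − 77.01° = -77.01°

11.5 dB, -77.0°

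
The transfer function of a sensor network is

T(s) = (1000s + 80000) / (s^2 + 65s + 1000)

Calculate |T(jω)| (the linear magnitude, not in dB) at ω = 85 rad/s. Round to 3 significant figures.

Substitute s = j85:
Numerator: 1000(j85) + 80000 = 80000 + j85000
Denominator: (j85)^2 + 65(j85) + 1000 = -6225 + j5525
|N| = √(80000² + 85000²) ≈ 1.1673e+05, ∠N ≈ 46.74°
|D| = √(6225² + 5525²) ≈ 8323.2, ∠D ≈ 138.41°
|T| = 1.1673e+05 / 8323.2 ≈ 14.025

14.0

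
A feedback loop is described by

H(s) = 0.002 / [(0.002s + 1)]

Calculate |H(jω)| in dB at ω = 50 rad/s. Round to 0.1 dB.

-54.0 dB

At ω = 50 rad/s:
pole (1 + j50·0.002) = 1 + j0.1 → |·| ≈ 1.005, ∠ ≈ 5.71°
|H| = 0.002 · 1 / (1.005) ≈ 0.00199
Gain = 20 log₁₀(0.00199) ≈ -54.02 dB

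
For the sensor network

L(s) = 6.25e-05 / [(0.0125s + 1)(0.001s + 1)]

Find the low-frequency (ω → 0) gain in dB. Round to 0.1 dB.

L(0) = 6.25e-05 · 1 / 1 = 6.25e-05
20 log₁₀(6.25e-05) ≈ -84.08 dB

-84.1 dB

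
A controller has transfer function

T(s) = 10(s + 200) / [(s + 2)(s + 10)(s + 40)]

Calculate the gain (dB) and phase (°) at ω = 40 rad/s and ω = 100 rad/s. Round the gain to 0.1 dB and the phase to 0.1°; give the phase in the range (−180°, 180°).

At s = jω = j40:
zero (s+200): 200 + j40 → |·| = √(200²+40²) = √41600 ≈ 203.96, ∠ = arctan(40/200) ≈ 11.31°
pole (s+2): 2 + j40 → |·| = √(2²+40²) = √1604 ≈ 40.05, ∠ = arctan(40/2) ≈ 87.14°
pole (s+10): 10 + j40 → |·| = √(10²+40²) = √1700 ≈ 41.231, ∠ = arctan(40/10) ≈ 75.96°
pole (s+40): 40 + j40 → |·| = √(40²+40²) = √3200 ≈ 56.569, ∠ = arctan(40/40) ≈ 45.00°
|T| = 10 · 203.96 / 93412 ≈ 0.021834
Gain = 20 log₁₀(0.021834) ≈ -33.22 dB
∠T = 11.31° − 208.10° = -196.79° ≡ 163.21° (principal value)

At s = jω = j100:
zero (s+200): 200 + j100 → |·| = √(200²+100²) = √50000 ≈ 223.61, ∠ = arctan(100/200) ≈ 26.57°
pole (s+2): 2 + j100 → |·| = √(2²+100²) = √10004 ≈ 100.02, ∠ = arctan(100/2) ≈ 88.85°
pole (s+10): 10 + j100 → |·| = √(10²+100²) = √10100 ≈ 100.5, ∠ = arctan(100/10) ≈ 84.29°
pole (s+40): 40 + j100 → |·| = √(40²+100²) = √11600 ≈ 107.7, ∠ = arctan(100/40) ≈ 68.20°
|T| = 10 · 223.61 / 1.0826e+06 ≈ 0.0020655
Gain = 20 log₁₀(0.0020655) ≈ -53.70 dB
∠T = 26.57° − 241.34° = -214.77° ≡ 145.23° (principal value)

ω = 40: -33.2 dB, 163.2°; ω = 100: -53.7 dB, 145.2°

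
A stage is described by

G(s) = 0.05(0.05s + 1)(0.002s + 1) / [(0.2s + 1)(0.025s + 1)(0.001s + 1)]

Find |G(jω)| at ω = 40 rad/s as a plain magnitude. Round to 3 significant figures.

At ω = 40 rad/s:
zero (1 + j40·0.05) = 1 + j2 → |·| ≈ 2.2361, ∠ ≈ 63.43°
zero (1 + j40·0.002) = 1 + j0.08 → |·| ≈ 1.0032, ∠ ≈ 4.57°
pole (1 + j40·0.2) = 1 + j8 → |·| ≈ 8.0623, ∠ ≈ 82.87°
pole (1 + j40·0.025) = 1 + j1 → |·| ≈ 1.4142, ∠ ≈ 45.00°
pole (1 + j40·0.001) = 1 + j0.04 → |·| ≈ 1.0008, ∠ ≈ 2.29°
|G| = 0.05 · 2.2361 · 1.0032 / (8.0623 · 1.4142 · 1.0008) ≈ 0.0098295

0.00983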